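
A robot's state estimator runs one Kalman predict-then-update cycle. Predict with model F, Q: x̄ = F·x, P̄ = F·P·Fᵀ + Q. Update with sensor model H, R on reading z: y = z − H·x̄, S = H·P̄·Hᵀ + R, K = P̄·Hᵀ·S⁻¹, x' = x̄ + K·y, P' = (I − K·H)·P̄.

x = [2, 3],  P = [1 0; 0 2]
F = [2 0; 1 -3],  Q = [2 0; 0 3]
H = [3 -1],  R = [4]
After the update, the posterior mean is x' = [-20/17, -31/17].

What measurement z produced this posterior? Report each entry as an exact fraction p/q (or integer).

x̄ = F·x = [4, -7]
P̄ = F·P·Fᵀ + Q = [6 2; 2 22]
S = H·P̄·Hᵀ + R = [68]
K = P̄·Hᵀ·S⁻¹ = [4/17; -4/17]
x' − x̄ = [-88/17, 88/17] = K·y
y = (KᵀK)⁻¹·Kᵀ·(x' − x̄) = [-22]
z = y + H·x̄ = [-22] + [19] = [-3]

z = [-3]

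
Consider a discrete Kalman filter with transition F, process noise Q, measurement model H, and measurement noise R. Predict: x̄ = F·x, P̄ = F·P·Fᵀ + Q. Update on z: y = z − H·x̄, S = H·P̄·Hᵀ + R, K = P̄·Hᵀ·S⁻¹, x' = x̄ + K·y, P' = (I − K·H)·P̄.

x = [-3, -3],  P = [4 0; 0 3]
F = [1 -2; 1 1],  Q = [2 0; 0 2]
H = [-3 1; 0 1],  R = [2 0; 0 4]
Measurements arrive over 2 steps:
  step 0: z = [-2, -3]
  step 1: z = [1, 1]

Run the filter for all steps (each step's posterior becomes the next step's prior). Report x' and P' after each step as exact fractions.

step 0: x' = [-281/545, -399/109], P' = [273/545 94/109; 94/109 288/109]
step 1: x' = [6286/228569, 162997/228569], P' = [76880/228569 99508/228569; 99508/228569 350420/228569]

step 0: x̄ = F·x = [3, -6]
step 0: P̄ = F·P·Fᵀ + Q = [18 -2; -2 9]
step 0: y = z − H·x̄ = [13, 3]
step 0: S = H·P̄·Hᵀ + R = [185 15; 15 13]
step 0: K = P̄·Hᵀ·S⁻¹ = [-349/1090 47/218; 3/109 72/109]
step 0: x' = x̄ + K·y = [-281/545, -399/109]
step 0: P' = (I − K·H)·P̄ = [273/545 94/109; 94/109 288/109]
step 1: x̄ = F·x = [3709/545, -2276/545]
step 1: P̄ = F·P·Fᵀ + Q = [5243/545 -3077/545; -3077/545 3743/545]
step 1: y = z − H·x̄ = [13948/545, 2821/545]
step 1: S = H·P̄·Hᵀ + R = [70482/545 12974/545; 12974/545 5923/545]
step 1: K = P̄·Hᵀ·S⁻¹ = [-65566/228569 24877/228569; 25948/228569 87605/228569]
step 1: x' = x̄ + K·y = [6286/228569, 162997/228569]
step 1: P' = (I − K·H)·P̄ = [76880/228569 99508/228569; 99508/228569 350420/228569]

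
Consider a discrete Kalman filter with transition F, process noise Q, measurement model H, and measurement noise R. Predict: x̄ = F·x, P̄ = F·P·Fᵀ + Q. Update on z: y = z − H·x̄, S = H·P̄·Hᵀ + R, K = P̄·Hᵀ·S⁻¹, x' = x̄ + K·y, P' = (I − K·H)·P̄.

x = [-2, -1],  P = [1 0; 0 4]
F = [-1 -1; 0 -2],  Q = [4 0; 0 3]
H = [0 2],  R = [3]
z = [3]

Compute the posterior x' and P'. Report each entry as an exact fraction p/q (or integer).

x̄ = F·x = [3, 2]
P̄ = F·P·Fᵀ + Q = [9 8; 8 19]
y = z − H·x̄ = [-1]
S = H·P̄·Hᵀ + R = [79]
K = P̄·Hᵀ·S⁻¹ = [16/79; 38/79]
x' = x̄ + K·y = [221/79, 120/79]
P' = (I − K·H)·P̄ = [455/79 24/79; 24/79 57/79]

x' = [221/79, 120/79]
P' = [455/79 24/79; 24/79 57/79]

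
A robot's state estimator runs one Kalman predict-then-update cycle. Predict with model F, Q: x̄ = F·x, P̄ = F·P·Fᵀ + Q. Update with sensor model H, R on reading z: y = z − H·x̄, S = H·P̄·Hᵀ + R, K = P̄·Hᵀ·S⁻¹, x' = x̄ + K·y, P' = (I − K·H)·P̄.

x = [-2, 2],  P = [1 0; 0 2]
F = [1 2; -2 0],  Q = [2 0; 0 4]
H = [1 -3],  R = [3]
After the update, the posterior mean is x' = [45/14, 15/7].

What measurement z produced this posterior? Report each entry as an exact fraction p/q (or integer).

z = [-3]

x̄ = F·x = [2, 4]
P̄ = F·P·Fᵀ + Q = [11 -2; -2 8]
S = H·P̄·Hᵀ + R = [98]
K = P̄·Hᵀ·S⁻¹ = [17/98; -13/49]
x' − x̄ = [17/14, -13/7] = K·y
y = (KᵀK)⁻¹·Kᵀ·(x' − x̄) = [7]
z = y + H·x̄ = [7] + [-10] = [-3]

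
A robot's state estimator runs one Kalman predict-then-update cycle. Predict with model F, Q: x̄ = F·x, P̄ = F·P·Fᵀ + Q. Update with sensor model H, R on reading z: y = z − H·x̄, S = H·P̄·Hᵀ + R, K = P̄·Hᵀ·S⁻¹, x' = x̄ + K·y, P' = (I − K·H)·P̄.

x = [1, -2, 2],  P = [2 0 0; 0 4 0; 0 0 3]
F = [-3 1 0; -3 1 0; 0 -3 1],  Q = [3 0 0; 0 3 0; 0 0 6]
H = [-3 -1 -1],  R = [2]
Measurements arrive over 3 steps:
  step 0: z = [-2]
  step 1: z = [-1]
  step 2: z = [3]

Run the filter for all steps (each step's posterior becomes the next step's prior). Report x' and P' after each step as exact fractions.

step 0: x' = [-475/333, -559/333, 874/111], P' = [1100/333 611/333 -1247/111; 611/333 2084/333 -1253/111; -1247/111 -1253/111 1664/37]
step 1: x' = [-73492/63929, -62347/63929, 350467/63929], P' = [401821/63929 274504/63929 -1458477/63929; 274504/63929 527764/63929 -1330785/63929; -1458477/63929 -1330785/63929 5748780/63929]
step 2: x' = [-80428801/92321852, -72257935/92321852, 9825601/23080463], P' = [596262167/92321852 406271213/92321852 -541516545/23080463; 406271213/92321852 767909927/92321852 -489624795/23080463; -541516545/23080463 -489624795/23080463 2131471680/23080463]

step 0: x̄ = F·x = [-5, -5, 8]
step 0: P̄ = F·P·Fᵀ + Q = [25 22 -12; 22 25 -12; -12 -12 45]
step 0: y = z − H·x̄ = [-14]
step 0: S = H·P̄·Hᵀ + R = [333]
step 0: K = P̄·Hᵀ·S⁻¹ = [-85/333; -79/333; 1/111]
step 0: x' = x̄ + K·y = [-475/333, -559/333, 874/111]
step 0: P' = (I − K·H)·P̄ = [1100/333 611/333 -1247/111; 611/333 2084/333 -1253/111; -1247/111 -1253/111 1664/37]
step 1: x̄ = F·x = [866/333, 866/333, 1433/111]
step 1: P̄ = F·P·Fᵀ + Q = [9317/333 8318/333 2237/111; 8318/333 9317/333 2237/111; 2237/111 2237/111 6476/37]
step 1: y = z − H·x̄ = [7430/333]
step 1: S = H·P̄·Hᵀ + R = [255716/333]
step 1: K = P̄·Hᵀ·S⁻¹ = [-10745/63929; -20491/127858; -21282/63929]
step 1: x' = x̄ + K·y = [-73492/63929, -62347/63929, 350467/63929]
step 1: P' = (I − K·H)·P̄ = [401821/63929 274504/63929 -1458477/63929; 274504/63929 527764/63929 -1330785/63929; -1458477/63929 -1330785/63929 5748780/63929]
step 2: x̄ = F·x = [158129/63929, 158129/63929, 537508/63929]
step 2: P̄ = F·P·Fᵀ + Q = [2688916/63929 2497129/63929 3931890/63929; 2497129/63929 2688916/63929 3931890/63929; 3931890/63929 3931890/63929 18866940/63929]
step 2: y = z − H·x̄ = [1361811/63929]
step 2: S = H·P̄·Hᵀ + R = [92321852/63929]
step 2: K = P̄·Hᵀ·S⁻¹ = [-14495767/92321852; -14112193/92321852; -8648625/23080463]
step 2: x' = x̄ + K·y = [-80428801/92321852, -72257935/92321852, 9825601/23080463]
step 2: P' = (I − K·H)·P̄ = [596262167/92321852 406271213/92321852 -541516545/23080463; 406271213/92321852 767909927/92321852 -489624795/23080463; -541516545/23080463 -489624795/23080463 2131471680/23080463]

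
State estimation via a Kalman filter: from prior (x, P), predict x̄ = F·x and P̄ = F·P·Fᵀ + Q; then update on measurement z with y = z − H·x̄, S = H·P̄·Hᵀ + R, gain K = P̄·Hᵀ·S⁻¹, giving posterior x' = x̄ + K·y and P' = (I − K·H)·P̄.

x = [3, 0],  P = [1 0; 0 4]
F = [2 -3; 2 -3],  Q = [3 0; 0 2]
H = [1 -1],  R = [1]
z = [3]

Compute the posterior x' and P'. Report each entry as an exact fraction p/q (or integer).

x̄ = F·x = [6, 6]
P̄ = F·P·Fᵀ + Q = [43 40; 40 42]
y = z − H·x̄ = [3]
S = H·P̄·Hᵀ + R = [6]
K = P̄·Hᵀ·S⁻¹ = [1/2; -1/3]
x' = x̄ + K·y = [15/2, 5]
P' = (I − K·H)·P̄ = [83/2 41; 41 124/3]

x' = [15/2, 5]
P' = [83/2 41; 41 124/3]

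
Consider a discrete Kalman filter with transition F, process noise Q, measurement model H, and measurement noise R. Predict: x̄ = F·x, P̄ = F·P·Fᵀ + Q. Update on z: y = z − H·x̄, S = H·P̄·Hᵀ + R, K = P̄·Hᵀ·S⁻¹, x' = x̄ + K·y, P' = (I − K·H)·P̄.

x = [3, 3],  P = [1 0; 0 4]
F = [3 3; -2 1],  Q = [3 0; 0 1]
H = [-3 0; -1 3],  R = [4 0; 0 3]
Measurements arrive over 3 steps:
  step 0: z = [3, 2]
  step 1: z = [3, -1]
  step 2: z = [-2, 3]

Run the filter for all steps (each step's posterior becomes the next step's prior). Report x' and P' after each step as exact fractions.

step 0: x' = [-2495/2813, 835/5626], P' = [1236/2813 402/2813; 402/2813 1032/2813]
step 1: x' = [-1154321/1354370, -1716733/5417480], P' = [279888/677185 75741/677185; 75741/677185 868483/2708740]
step 2: x' = [1128224724/2353919699, 5210230227/4707839398], P' = [968370348/2353919699 260744580/2353919699; 260744580/2353919699 752845600/2353919699]

step 0: x̄ = F·x = [18, -3]
step 0: P̄ = F·P·Fᵀ + Q = [48 6; 6 9]
step 0: y = z − H·x̄ = [57, 29]
step 0: S = H·P̄·Hᵀ + R = [436 90; 90 96]
step 0: K = P̄·Hᵀ·S⁻¹ = [-927/2813 -10/2813; -603/5626 898/2813]
step 0: x' = x̄ + K·y = [-2495/2813, 835/5626]
step 0: P' = (I − K·H)·P̄ = [1236/2813 402/2813; 402/2813 1032/2813]
step 1: x̄ = F·x = [-12465/5626, 10815/5626]
step 1: P̄ = F·P·Fᵀ + Q = [36087/2813 -5526/2813; -5526/2813 7181/2813]
step 1: y = z − H·x̄ = [-20517/5626, -25268/2813]
step 1: S = H·P̄·Hᵀ + R = [336035/2813 157995/2813; 157995/2813 142311/2813]
step 1: K = P̄·Hᵀ·S⁻¹ = [-209916/677185 -3511/135437; -227223/2708740 153499/541748]
step 1: x' = x̄ + K·y = [-1154321/1354370, -1716733/5417480]
step 1: P' = (I − K·H)·P̄ = [279888/677185 75741/677185; 75741/677185 868483/2708740]
step 2: x̄ = F·x = [-19002051/5417480, 1503567/1083496]
step 2: P̄ = F·P·Fᵀ + Q = [31471887/2708740 -1004151/541748; -1004151/541748 1368715/541748]
step 2: y = z − H·x̄ = [-67841113/5417480, -6325779/1354370]
step 2: S = H·P̄·Hᵀ + R = [294081943/2708740 34900614/677185; 34900614/677185 32828703/677185]
step 2: K = P̄·Hᵀ·S⁻¹ = [-726277761/2353919699 -62045536/2353919699; -195558435/2353919699 665930740/2353919699]
step 2: x' = x̄ + K·y = [1128224724/2353919699, 5210230227/4707839398]
step 2: P' = (I − K·H)·P̄ = [968370348/2353919699 260744580/2353919699; 260744580/2353919699 752845600/2353919699]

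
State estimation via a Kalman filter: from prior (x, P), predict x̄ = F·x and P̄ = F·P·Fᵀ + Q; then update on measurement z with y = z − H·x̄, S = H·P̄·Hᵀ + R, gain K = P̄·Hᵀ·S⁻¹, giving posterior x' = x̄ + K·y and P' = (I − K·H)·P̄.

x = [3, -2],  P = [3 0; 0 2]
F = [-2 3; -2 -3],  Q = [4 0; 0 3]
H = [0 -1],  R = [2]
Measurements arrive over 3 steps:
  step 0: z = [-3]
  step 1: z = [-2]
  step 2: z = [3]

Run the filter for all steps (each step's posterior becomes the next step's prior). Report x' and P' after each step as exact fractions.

step 0: x̄ = F·x = [-12, 0]
step 0: P̄ = F·P·Fᵀ + Q = [34 -6; -6 33]
step 0: y = z − H·x̄ = [-3]
step 0: S = H·P̄·Hᵀ + R = [35]
step 0: K = P̄·Hᵀ·S⁻¹ = [6/35; -33/35]
step 0: x' = x̄ + K·y = [-438/35, 99/35]
step 0: P' = (I − K·H)·P̄ = [1154/35 -12/35; -12/35 66/35]
step 1: x̄ = F·x = [1173/35, 579/35]
step 1: P̄ = F·P·Fᵀ + Q = [5494/35 4022/35; 4022/35 5171/35]
step 1: y = z − H·x̄ = [509/35]
step 1: S = H·P̄·Hᵀ + R = [5241/35]
step 1: K = P̄·Hᵀ·S⁻¹ = [-4022/5241; -5171/5241]
step 1: x' = x̄ + K·y = [117157/5241, 11500/5241]
step 1: P' = (I − K·H)·P̄ = [360502/5241 8044/5241; 8044/5241 10342/5241]
step 2: x̄ = F·x = [-199814/5241, -268814/5241]
step 2: P̄ = F·P·Fᵀ + Q = [1459522/5241 1348930/5241; 1348930/5241 1647337/5241]
step 2: y = z − H·x̄ = [-253091/5241]
step 2: S = H·P̄·Hᵀ + R = [1657819/5241]
step 2: K = P̄·Hᵀ·S⁻¹ = [-1348930/1657819; -1647337/1657819]
step 2: x' = x̄ + K·y = [1936004/1657819, -5479639/1657819]
step 2: P' = (I − K·H)·P̄ = [114484098/1657819 2697860/1657819; 2697860/1657819 3294674/1657819]

step 0: x' = [-438/35, 99/35], P' = [1154/35 -12/35; -12/35 66/35]
step 1: x' = [117157/5241, 11500/5241], P' = [360502/5241 8044/5241; 8044/5241 10342/5241]
step 2: x' = [1936004/1657819, -5479639/1657819], P' = [114484098/1657819 2697860/1657819; 2697860/1657819 3294674/1657819]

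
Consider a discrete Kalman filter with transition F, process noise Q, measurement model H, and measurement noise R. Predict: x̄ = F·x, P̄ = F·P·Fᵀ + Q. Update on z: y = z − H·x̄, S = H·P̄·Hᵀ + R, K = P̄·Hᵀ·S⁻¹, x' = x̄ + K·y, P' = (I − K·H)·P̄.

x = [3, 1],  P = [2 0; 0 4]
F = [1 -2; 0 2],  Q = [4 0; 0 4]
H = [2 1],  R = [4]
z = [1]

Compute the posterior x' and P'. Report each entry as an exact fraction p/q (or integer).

x̄ = F·x = [1, 2]
P̄ = F·P·Fᵀ + Q = [22 -16; -16 20]
y = z − H·x̄ = [-3]
S = H·P̄·Hᵀ + R = [48]
K = P̄·Hᵀ·S⁻¹ = [7/12; -1/4]
x' = x̄ + K·y = [-3/4, 11/4]
P' = (I − K·H)·P̄ = [17/3 -9; -9 17]

x' = [-3/4, 11/4]
P' = [17/3 -9; -9 17]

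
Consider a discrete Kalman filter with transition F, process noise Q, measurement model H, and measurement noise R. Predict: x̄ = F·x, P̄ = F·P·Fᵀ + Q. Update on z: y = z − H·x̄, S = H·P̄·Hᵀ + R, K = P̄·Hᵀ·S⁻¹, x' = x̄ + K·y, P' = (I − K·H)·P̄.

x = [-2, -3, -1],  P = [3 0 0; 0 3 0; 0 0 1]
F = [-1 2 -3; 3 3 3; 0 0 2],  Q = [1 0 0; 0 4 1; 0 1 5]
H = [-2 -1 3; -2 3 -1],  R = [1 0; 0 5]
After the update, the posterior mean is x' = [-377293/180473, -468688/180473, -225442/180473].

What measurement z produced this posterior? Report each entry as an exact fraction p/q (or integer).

z = [3, -2]

x̄ = F·x = [-1, -18, -2]
P̄ = F·P·Fᵀ + Q = [25 0 -6; 0 67 7; -6 7 9]
S = H·P̄·Hᵀ + R = [279 -34; -34 651]
K = P̄·Hᵀ·S⁻¹ = [-45764/180473 -14588/180473; -23350/180473 52562/180473; 21648/180473 7784/180473]
x' − x̄ = [-196820/180473, 2779826/180473, 135504/180473] = K·y
y = (KᵀK)⁻¹·Kᵀ·(x' − x̄) = [-11, 48]
z = y + H·x̄ = [-11, 48] + [14, -50] = [3, -2]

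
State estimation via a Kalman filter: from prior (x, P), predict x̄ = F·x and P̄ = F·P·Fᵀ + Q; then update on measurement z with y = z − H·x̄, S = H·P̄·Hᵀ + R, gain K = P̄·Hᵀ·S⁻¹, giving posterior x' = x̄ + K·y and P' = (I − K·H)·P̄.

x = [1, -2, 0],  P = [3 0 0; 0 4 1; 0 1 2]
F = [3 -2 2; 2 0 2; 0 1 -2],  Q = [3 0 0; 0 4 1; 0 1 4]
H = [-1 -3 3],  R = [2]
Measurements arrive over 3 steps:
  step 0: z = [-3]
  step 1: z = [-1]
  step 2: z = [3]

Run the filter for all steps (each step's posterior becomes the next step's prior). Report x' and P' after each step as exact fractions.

step 0: x̄ = F·x = [7, 2, -2]
step 0: P̄ = F·P·Fᵀ + Q = [46 22 -10; 22 24 -5; -10 -5 12]
step 0: y = z − H·x̄ = [16]
step 0: S = H·P̄·Hᵀ + R = [654]
step 0: K = P̄·Hᵀ·S⁻¹ = [-71/327; -1/6; 61/654]
step 0: x' = x̄ + K·y = [1153/327, -2/3, -166/327]
step 0: P' = (I − K·H)·P̄ = [4960/327 -5/3 1061/327; -5/3 35/6 31/6; 1061/327 31/6 4127/654]
step 1: x̄ = F·x = [3563/327, 658/109, 38/109]
step 1: P̄ = F·P·Fᵀ + Q = [67261/327 14682/109 -3311/109; 14682/109 12630/109 -3294/109; -3311/109 -3294/109 3141/218]
step 1: y = z − H·x̄ = [8816/327]
step 1: S = H·P̄·Hᵀ + R = [1906157/654]
step 1: K = P̄·Hᵀ·S⁻¹ = [-458396/1906157; -374724/1906157; 107427/1906157]
step 1: x' = x̄ + K·y = [8411065/1906157, 1404242/1906157, 3560790/1906157]
step 1: P' = (I − K·H)·P̄ = [70784647/1906157 -5894190/1906157 17395095/1906157; -5894190/1906157 6162846/1906157 3948300/1906157; 17395095/1906157 3948300/1906157 9818283/1906157]
step 2: x̄ = F·x = [29546291/1906157, 23943710/1906157, -519758/173287]
step 2: P̄ = F·P·Fᵀ + Q = [954589830/1906157 645715524/1906157 -13632924/173287; 645715524/1906157 469197108/1906157 -10076285/173287; -13632924/173287 -10076285/173287 3387946/173287]
step 2: y = z − H·x̄ = [124247906/1906157]
step 2: S = H·P̄·Hᵀ + R = [12285753328/1906157]
step 2: K = P̄·Hᵀ·S⁻¹ = [-1670811447/6142876664; -2385824253/12285753328; 594281787/12285753328]
step 2: x' = x̄ + K·y = [-6845082047/3071438332, -594692017/6142876664, 943380647/6142876664]
step 2: P' = (I − K·H)·P̄ = [73631345043/3071438332 -10341041415/6142876664 37632647649/6142876664; -10341041415/6142876664 37920572595/12285753328 29435995483/12285753328; 37632647649/6142876664 29435995483/12285753328 54920615107/12285753328]

step 0: x' = [1153/327, -2/3, -166/327], P' = [4960/327 -5/3 1061/327; -5/3 35/6 31/6; 1061/327 31/6 4127/654]
step 1: x' = [8411065/1906157, 1404242/1906157, 3560790/1906157], P' = [70784647/1906157 -5894190/1906157 17395095/1906157; -5894190/1906157 6162846/1906157 3948300/1906157; 17395095/1906157 3948300/1906157 9818283/1906157]
step 2: x' = [-6845082047/3071438332, -594692017/6142876664, 943380647/6142876664], P' = [73631345043/3071438332 -10341041415/6142876664 37632647649/6142876664; -10341041415/6142876664 37920572595/12285753328 29435995483/12285753328; 37632647649/6142876664 29435995483/12285753328 54920615107/12285753328]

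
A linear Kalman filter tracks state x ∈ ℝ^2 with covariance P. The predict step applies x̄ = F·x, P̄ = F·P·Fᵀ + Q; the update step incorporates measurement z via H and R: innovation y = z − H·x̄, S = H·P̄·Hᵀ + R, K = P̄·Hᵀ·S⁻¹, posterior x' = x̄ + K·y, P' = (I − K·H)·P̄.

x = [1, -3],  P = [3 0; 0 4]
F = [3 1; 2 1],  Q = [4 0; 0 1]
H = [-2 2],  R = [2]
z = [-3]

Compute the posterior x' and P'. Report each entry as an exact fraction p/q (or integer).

x' = [13/17, -12/17]
P' = [257/17 244/17; 244/17 239/17]

x̄ = F·x = [0, -1]
P̄ = F·P·Fᵀ + Q = [35 22; 22 17]
y = z − H·x̄ = [-1]
S = H·P̄·Hᵀ + R = [34]
K = P̄·Hᵀ·S⁻¹ = [-13/17; -5/17]
x' = x̄ + K·y = [13/17, -12/17]
P' = (I − K·H)·P̄ = [257/17 244/17; 244/17 239/17]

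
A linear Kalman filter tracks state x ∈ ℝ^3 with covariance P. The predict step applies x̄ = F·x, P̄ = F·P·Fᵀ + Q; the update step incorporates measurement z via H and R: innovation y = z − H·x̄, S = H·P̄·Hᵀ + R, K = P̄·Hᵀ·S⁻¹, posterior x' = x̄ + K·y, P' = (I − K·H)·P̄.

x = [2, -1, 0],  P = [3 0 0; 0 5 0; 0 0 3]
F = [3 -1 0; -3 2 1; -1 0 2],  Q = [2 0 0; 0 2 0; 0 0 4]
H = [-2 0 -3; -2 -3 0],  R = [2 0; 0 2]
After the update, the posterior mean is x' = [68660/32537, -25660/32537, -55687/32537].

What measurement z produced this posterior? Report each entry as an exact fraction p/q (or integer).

z = [1, -2]

x̄ = F·x = [7, -8, -2]
P̄ = F·P·Fᵀ + Q = [34 -37 -9; -37 52 15; -9 15 19]
S = H·P̄·Hᵀ + R = [201 -5; -5 162]
K = P̄·Hᵀ·S⁻¹ = [-6427/32537 8438/32537; 4288/32537 -16337/32537; -6453/32537 -5622/32537]
x' − x̄ = [-159099/32537, 234636/32537, 9387/32537] = K·y
y = (KᵀK)⁻¹·Kᵀ·(x' − x̄) = [9, -12]
z = y + H·x̄ = [9, -12] + [-8, 10] = [1, -2]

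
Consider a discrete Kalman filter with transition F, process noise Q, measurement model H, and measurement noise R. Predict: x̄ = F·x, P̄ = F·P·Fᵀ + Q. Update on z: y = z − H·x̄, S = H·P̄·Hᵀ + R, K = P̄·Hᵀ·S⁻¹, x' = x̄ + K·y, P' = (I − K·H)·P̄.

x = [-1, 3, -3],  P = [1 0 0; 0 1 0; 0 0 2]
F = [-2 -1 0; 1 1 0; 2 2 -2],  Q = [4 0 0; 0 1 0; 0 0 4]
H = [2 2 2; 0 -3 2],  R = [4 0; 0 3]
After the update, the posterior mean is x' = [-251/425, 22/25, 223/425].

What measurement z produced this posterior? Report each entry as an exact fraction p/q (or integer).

x̄ = F·x = [-1, 2, 10]
P̄ = F·P·Fᵀ + Q = [9 -3 -6; -3 3 4; -6 4 20]
S = H·P̄·Hᵀ + R = [92 48; 48 62]
K = P̄·Hᵀ·S⁻¹ = [18/425 -69/850; 4/25 -7/50; 111/425 106/425]
x' − x̄ = [174/425, -28/25, -4027/425] = K·y
y = (KᵀK)⁻¹·Kᵀ·(x' − x̄) = [-21, -16]
z = y + H·x̄ = [-21, -16] + [22, 14] = [1, -2]

z = [1, -2]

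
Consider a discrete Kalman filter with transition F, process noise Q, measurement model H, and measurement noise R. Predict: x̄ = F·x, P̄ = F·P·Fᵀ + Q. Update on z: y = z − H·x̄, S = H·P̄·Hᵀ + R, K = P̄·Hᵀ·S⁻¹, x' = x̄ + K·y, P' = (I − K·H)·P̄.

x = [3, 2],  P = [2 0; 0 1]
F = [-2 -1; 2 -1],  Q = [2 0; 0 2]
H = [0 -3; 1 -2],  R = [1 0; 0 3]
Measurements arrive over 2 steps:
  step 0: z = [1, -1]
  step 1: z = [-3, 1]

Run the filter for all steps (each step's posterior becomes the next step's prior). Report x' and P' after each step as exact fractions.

step 0: x' = [-2950/1031, -406/1031], P' = [2265/1031 123/1031; 123/1031 105/1031]
step 1: x' = [1542030/781577, 669302/781577], P' = [1406597/781577 61615/781577; 61615/781577 76445/781577]

step 0: x̄ = F·x = [-8, 4]
step 0: P̄ = F·P·Fᵀ + Q = [11 -7; -7 11]
step 0: y = z − H·x̄ = [13, 15]
step 0: S = H·P̄·Hᵀ + R = [100 87; 87 86]
step 0: K = P̄·Hᵀ·S⁻¹ = [-369/1031 673/1031; -315/1031 -29/1031]
step 0: x' = x̄ + K·y = [-2950/1031, -406/1031]
step 0: P' = (I − K·H)·P̄ = [2265/1031 123/1031; 123/1031 105/1031]
step 1: x̄ = F·x = [6306/1031, -5494/1031]
step 1: P̄ = F·P·Fᵀ + Q = [11719/1031 -8955/1031; -8955/1031 10735/1031]
step 1: y = z − H·x̄ = [-19575/1031, -16263/1031]
step 1: S = H·P̄·Hᵀ + R = [97646/1031 91275/1031; 91275/1031 93572/1031]
step 1: K = P̄·Hᵀ·S⁻¹ = [-184845/781577 427789/781577; -229335/781577 -30425/781577]
step 1: x' = x̄ + K·y = [1542030/781577, 669302/781577]
step 1: P' = (I − K·H)·P̄ = [1406597/781577 61615/781577; 61615/781577 76445/781577]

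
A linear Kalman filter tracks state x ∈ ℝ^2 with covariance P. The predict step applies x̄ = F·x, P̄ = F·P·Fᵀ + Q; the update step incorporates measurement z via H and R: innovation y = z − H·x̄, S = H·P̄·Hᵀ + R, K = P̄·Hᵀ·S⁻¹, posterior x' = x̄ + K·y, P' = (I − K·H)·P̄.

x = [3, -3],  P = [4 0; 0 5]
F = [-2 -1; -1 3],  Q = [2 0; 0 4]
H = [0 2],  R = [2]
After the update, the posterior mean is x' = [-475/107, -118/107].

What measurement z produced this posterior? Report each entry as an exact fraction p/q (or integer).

x̄ = F·x = [-3, -12]
P̄ = F·P·Fᵀ + Q = [23 -7; -7 53]
S = H·P̄·Hᵀ + R = [214]
K = P̄·Hᵀ·S⁻¹ = [-7/107; 53/107]
x' − x̄ = [-154/107, 1166/107] = K·y
y = (KᵀK)⁻¹·Kᵀ·(x' − x̄) = [22]
z = y + H·x̄ = [22] + [-24] = [-2]

z = [-2]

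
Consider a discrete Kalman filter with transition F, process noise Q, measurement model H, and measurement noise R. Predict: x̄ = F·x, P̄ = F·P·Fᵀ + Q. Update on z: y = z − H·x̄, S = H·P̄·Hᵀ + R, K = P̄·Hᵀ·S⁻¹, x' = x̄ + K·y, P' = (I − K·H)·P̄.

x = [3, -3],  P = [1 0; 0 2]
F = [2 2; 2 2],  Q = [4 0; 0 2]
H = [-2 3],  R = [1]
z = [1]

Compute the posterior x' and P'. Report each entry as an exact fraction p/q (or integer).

x̄ = F·x = [0, 0]
P̄ = F·P·Fᵀ + Q = [16 12; 12 14]
y = z − H·x̄ = [1]
S = H·P̄·Hᵀ + R = [47]
K = P̄·Hᵀ·S⁻¹ = [4/47; 18/47]
x' = x̄ + K·y = [4/47, 18/47]
P' = (I − K·H)·P̄ = [736/47 492/47; 492/47 334/47]

x' = [4/47, 18/47]
P' = [736/47 492/47; 492/47 334/47]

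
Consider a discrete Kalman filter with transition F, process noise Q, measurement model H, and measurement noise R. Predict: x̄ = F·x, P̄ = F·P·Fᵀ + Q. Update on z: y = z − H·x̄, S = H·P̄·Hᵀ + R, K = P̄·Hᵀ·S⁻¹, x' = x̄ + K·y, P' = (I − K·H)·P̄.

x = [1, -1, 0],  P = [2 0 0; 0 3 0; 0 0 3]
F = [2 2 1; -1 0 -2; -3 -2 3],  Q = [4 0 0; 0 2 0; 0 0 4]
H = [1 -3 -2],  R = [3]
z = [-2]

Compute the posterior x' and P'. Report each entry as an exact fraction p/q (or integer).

x' = [-609/394, -78/197, 313/394]
P' = [3069/394 -491/197 2877/394; -491/197 2574/197 -4081/197; 2877/394 -4081/197 13833/394]

x̄ = F·x = [0, -1, -1]
P̄ = F·P·Fᵀ + Q = [27 -10 -15; -10 16 -12; -15 -12 61]
y = z − H·x̄ = [-7]
S = H·P̄·Hᵀ + R = [394]
K = P̄·Hᵀ·S⁻¹ = [87/394; -17/197; -101/394]
x' = x̄ + K·y = [-609/394, -78/197, 313/394]
P' = (I − K·H)·P̄ = [3069/394 -491/197 2877/394; -491/197 2574/197 -4081/197; 2877/394 -4081/197 13833/394]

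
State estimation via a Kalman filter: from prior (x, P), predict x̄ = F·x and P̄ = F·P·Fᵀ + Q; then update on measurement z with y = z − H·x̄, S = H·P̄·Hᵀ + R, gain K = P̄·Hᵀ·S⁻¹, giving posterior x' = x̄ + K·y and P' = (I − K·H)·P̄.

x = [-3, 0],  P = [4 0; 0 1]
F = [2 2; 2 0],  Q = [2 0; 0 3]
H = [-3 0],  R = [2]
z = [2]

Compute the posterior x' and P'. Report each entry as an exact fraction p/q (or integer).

x̄ = F·x = [-6, -6]
P̄ = F·P·Fᵀ + Q = [22 16; 16 19]
y = z − H·x̄ = [-16]
S = H·P̄·Hᵀ + R = [200]
K = P̄·Hᵀ·S⁻¹ = [-33/100; -6/25]
x' = x̄ + K·y = [-18/25, -54/25]
P' = (I − K·H)·P̄ = [11/50 4/25; 4/25 187/25]

x' = [-18/25, -54/25]
P' = [11/50 4/25; 4/25 187/25]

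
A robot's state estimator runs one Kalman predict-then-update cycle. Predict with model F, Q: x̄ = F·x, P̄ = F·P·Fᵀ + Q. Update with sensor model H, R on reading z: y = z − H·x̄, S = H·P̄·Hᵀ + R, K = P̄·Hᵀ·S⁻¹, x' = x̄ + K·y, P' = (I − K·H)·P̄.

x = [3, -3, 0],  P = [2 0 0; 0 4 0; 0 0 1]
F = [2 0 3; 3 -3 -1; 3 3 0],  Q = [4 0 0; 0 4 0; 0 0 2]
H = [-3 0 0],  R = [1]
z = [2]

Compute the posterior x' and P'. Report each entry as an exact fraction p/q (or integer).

x̄ = F·x = [6, 18, 0]
P̄ = F·P·Fᵀ + Q = [21 9 12; 9 59 -18; 12 -18 56]
y = z − H·x̄ = [20]
S = H·P̄·Hᵀ + R = [190]
K = P̄·Hᵀ·S⁻¹ = [-63/190; -27/190; -18/95]
x' = x̄ + K·y = [-12/19, 288/19, -72/19]
P' = (I − K·H)·P̄ = [21/190 9/190 6/95; 9/190 10481/190 -2196/95; 6/95 -2196/95 4672/95]

x' = [-12/19, 288/19, -72/19]
P' = [21/190 9/190 6/95; 9/190 10481/190 -2196/95; 6/95 -2196/95 4672/95]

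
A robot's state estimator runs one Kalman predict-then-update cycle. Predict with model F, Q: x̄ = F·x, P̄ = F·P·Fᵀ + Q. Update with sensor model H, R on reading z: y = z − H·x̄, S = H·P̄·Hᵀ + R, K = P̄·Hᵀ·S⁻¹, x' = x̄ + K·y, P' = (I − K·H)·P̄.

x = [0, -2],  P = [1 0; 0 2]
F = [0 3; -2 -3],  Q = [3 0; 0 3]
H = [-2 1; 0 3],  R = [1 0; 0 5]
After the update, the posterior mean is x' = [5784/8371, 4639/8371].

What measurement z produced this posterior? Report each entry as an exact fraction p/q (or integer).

x̄ = F·x = [-6, 6]
P̄ = F·P·Fᵀ + Q = [21 -18; -18 25]
S = H·P̄·Hᵀ + R = [182 183; 183 230]
K = P̄·Hᵀ·S⁻¹ = [-3918/8371 1152/8371; 305/8371 2487/8371]
x' − x̄ = [56010/8371, -45587/8371] = K·y
y = (KᵀK)⁻¹·Kᵀ·(x' − x̄) = [-19, -16]
z = y + H·x̄ = [-19, -16] + [18, 18] = [-1, 2]

z = [-1, 2]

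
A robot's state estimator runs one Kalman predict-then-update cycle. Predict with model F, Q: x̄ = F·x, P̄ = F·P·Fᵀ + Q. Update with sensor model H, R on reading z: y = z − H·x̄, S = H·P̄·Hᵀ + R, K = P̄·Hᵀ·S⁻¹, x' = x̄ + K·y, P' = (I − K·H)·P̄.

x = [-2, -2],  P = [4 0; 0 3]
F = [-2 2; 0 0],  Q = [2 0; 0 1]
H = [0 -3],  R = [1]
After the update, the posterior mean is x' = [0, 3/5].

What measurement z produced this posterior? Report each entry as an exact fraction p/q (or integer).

z = [-2]

x̄ = F·x = [0, 0]
P̄ = F·P·Fᵀ + Q = [30 0; 0 1]
S = H·P̄·Hᵀ + R = [10]
K = P̄·Hᵀ·S⁻¹ = [0; -3/10]
x' − x̄ = [0, 3/5] = K·y
y = (KᵀK)⁻¹·Kᵀ·(x' − x̄) = [-2]
z = y + H·x̄ = [-2] + [0] = [-2]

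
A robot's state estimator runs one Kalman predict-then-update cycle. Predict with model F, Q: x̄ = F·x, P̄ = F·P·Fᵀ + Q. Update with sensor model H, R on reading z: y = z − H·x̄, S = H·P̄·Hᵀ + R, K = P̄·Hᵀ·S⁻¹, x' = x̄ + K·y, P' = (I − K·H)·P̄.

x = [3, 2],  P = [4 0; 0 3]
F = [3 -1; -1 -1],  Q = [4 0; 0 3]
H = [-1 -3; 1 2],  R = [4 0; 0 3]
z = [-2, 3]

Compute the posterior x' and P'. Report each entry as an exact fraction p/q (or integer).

x' = [2942/393, -820/393]
P' = [15523/786 -6041/786; -6041/786 2563/786]

x̄ = F·x = [7, -5]
P̄ = F·P·Fᵀ + Q = [43 -9; -9 10]
y = z − H·x̄ = [-10, 6]
S = H·P̄·Hᵀ + R = [83 -58; -58 50]
K = P̄·Hᵀ·S⁻¹ = [325/393 1147/786; -206/393 -305/786]
x' = x̄ + K·y = [2942/393, -820/393]
P' = (I − K·H)·P̄ = [15523/786 -6041/786; -6041/786 2563/786]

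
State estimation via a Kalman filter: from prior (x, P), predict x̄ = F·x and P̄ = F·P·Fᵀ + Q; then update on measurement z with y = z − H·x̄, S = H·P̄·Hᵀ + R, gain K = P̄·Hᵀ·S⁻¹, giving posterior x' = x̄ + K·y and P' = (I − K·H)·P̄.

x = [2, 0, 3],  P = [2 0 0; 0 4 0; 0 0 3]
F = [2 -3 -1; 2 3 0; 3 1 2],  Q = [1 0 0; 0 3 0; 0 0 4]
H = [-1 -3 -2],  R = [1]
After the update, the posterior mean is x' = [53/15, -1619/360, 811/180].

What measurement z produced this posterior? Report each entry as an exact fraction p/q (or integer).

x̄ = F·x = [1, 4, 12]
P̄ = F·P·Fᵀ + Q = [48 -28 -6; -28 47 24; -6 24 38]
S = H·P̄·Hᵀ + R = [720]
K = P̄·Hᵀ·S⁻¹ = [1/15; -161/720; -71/360]
x' − x̄ = [38/15, -3059/360, -1349/180] = K·y
y = (KᵀK)⁻¹·Kᵀ·(x' − x̄) = [38]
z = y + H·x̄ = [38] + [-37] = [1]

z = [1]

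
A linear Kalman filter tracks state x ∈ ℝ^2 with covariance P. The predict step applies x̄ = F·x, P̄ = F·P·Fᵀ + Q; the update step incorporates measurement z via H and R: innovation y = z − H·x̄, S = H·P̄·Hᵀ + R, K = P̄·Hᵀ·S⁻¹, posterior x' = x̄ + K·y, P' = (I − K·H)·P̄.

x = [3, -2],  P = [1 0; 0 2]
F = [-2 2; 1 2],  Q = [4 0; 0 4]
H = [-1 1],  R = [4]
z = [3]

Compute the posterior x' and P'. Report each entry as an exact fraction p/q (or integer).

x̄ = F·x = [-10, -1]
P̄ = F·P·Fᵀ + Q = [16 6; 6 13]
y = z − H·x̄ = [-6]
S = H·P̄·Hᵀ + R = [21]
K = P̄·Hᵀ·S⁻¹ = [-10/21; 1/3]
x' = x̄ + K·y = [-50/7, -3]
P' = (I − K·H)·P̄ = [236/21 28/3; 28/3 32/3]

x' = [-50/7, -3]
P' = [236/21 28/3; 28/3 32/3]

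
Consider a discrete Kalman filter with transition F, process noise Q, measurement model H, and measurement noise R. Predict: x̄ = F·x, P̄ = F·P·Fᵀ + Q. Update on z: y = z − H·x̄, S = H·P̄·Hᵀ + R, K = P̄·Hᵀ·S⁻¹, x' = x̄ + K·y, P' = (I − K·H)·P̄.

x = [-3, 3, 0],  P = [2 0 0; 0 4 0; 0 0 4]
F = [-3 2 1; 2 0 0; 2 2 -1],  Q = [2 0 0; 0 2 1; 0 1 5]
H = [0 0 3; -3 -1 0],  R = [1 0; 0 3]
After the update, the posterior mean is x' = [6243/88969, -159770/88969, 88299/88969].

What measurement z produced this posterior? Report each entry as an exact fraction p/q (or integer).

z = [3, 2]

x̄ = F·x = [15, -6, 0]
P̄ = F·P·Fᵀ + Q = [40 -12 0; -12 10 9; 0 9 33]
S = H·P̄·Hᵀ + R = [298 -27; -27 301]
K = P̄·Hᵀ·S⁻¹ = [-2916/88969 -32184/88969; 8829/88969 8477/88969; 29556/88969 -9/88969]
x' − x̄ = [-1328292/88969, 374044/88969, 88299/88969] = K·y
y = (KᵀK)⁻¹·Kᵀ·(x' − x̄) = [3, 41]
z = y + H·x̄ = [3, 41] + [0, -39] = [3, 2]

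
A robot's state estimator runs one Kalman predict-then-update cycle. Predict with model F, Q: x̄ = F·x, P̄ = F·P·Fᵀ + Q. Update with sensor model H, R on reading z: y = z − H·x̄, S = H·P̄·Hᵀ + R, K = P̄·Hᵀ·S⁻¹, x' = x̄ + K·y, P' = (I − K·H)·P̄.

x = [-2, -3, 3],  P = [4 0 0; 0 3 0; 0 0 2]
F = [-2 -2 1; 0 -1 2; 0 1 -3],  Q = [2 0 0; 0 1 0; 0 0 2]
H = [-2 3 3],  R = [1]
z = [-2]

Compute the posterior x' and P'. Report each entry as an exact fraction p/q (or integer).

x' = [4/3, 25/6, -4]
P' = [718/99 -25/99 164/33; -25/99 1535/198 -263/33; 164/33 -263/33 125/11]

x̄ = F·x = [13, 9, -12]
P̄ = F·P·Fᵀ + Q = [32 10 -12; 10 12 -15; -12 -15 23]
y = z − H·x̄ = [33]
S = H·P̄·Hᵀ + R = [198]
K = P̄·Hᵀ·S⁻¹ = [-35/99; -29/198; 8/33]
x' = x̄ + K·y = [4/3, 25/6, -4]
P' = (I − K·H)·P̄ = [718/99 -25/99 164/33; -25/99 1535/198 -263/33; 164/33 -263/33 125/11]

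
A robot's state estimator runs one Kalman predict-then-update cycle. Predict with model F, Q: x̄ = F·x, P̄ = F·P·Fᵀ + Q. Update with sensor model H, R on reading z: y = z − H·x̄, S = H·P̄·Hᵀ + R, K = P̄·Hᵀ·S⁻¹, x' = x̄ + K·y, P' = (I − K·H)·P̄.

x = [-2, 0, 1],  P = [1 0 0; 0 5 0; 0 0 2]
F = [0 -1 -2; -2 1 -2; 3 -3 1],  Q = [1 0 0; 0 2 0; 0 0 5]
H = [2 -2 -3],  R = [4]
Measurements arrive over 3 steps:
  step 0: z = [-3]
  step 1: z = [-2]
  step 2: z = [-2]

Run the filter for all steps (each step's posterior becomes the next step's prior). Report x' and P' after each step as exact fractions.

step 0: x' = [-348/229, 28/229, -35/229], P' = [3085/229 1160/229 1298/229; 1160/229 2502/229 -952/229; 1298/229 -952/229 1648/229]
step 1: x' = [-26964/22247, -27289/44494, 11089/44494], P' = [239945/22247 262046/22247 -18614/22247; 262046/22247 525074/22247 -186698/22247; -18614/22247 -186698/22247 126870/22247]
step 2: x' = [-129679/1695574, 78774/847787, 923155/1695574], P' = [10687689/847787 9773812/847787 558308/847787; 9773812/847787 17824757/847787 -5691931/847787; 558308/847787 -5691931/847787 4723609/847787]

step 0: x̄ = F·x = [-2, 2, -5]
step 0: P̄ = F·P·Fᵀ + Q = [14 3 11; 3 19 -25; 11 -25 61]
step 0: y = z − H·x̄ = [-10]
step 0: S = H·P̄·Hᵀ + R = [229]
step 0: K = P̄·Hᵀ·S⁻¹ = [-11/229; 43/229; -111/229]
step 0: x' = x̄ + K·y = [-348/229, 28/229, -35/229]
step 0: P' = (I − K·H)·P̄ = [3085/229 1160/229 1298/229; 1160/229 2502/229 -952/229; 1298/229 -952/229 1648/229]
step 1: x̄ = F·x = [42/229, 794/229, -1163/229]
step 1: P̄ = F·P·Fᵀ + Q = [5515/229 11602/229 -11818/229; 11602/229 31444/229 -35920/229; -11818/229 -35920/229 45696/229]
step 1: y = z − H·x̄ = [-2443/229]
step 1: S = H·P̄·Hᵀ + R = [177976/229]
step 1: K = P̄·Hᵀ·S⁻¹ = [2910/22247; 17019/44494; -22221/44494]
step 1: x' = x̄ + K·y = [-26964/22247, -27289/44494, 11089/44494]
step 1: P' = (I − K·H)·P̄ = [239945/22247 262046/22247 -18614/22247; 262046/22247 525074/22247 -186698/22247; -18614/22247 -186698/22247 126870/22247]
step 2: x̄ = F·x = [5111/44494, 58389/44494, -34414/22247]
step 2: P̄ = F·P·Fᵀ + Q = [308009/22247 432042/22247 -286462/22247; 432042/22247 1586524/22247 -2068192/22247; -286462/22247 -2068192/22247 3414952/22247]
step 2: y = z − H·x̄ = [-94458/22247]
step 2: S = H·P̄·Hᵀ + R = [13564592/22247]
step 2: K = P̄·Hᵀ·S⁻¹ = [76415/1695574; 973903/3391148; -1670349/3391148]
step 2: x' = x̄ + K·y = [-129679/1695574, 78774/847787, 923155/1695574]
step 2: P' = (I − K·H)·P̄ = [10687689/847787 9773812/847787 558308/847787; 9773812/847787 17824757/847787 -5691931/847787; 558308/847787 -5691931/847787 4723609/847787]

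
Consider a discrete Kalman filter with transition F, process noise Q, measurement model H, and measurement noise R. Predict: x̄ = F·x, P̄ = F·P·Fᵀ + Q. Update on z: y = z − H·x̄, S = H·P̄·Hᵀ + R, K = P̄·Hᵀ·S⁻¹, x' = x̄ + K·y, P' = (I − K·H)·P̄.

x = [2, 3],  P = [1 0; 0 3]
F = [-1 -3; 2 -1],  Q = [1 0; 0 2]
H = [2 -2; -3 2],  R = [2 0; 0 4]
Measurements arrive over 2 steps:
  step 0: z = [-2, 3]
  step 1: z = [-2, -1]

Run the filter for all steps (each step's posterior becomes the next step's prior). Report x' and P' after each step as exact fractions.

step 0: x' = [-93/119, 47/119], P' = [380/119 428/119; 428/119 520/119]
step 1: x' = [-24367/31429, -17679/31429], P' = [292084/220003 299252/220003; 299252/220003 372150/220003]

step 0: x̄ = F·x = [-11, 1]
step 0: P̄ = F·P·Fᵀ + Q = [29 7; 7 9]
step 0: y = z − H·x̄ = [22, -32]
step 0: S = H·P̄·Hᵀ + R = [98 -140; -140 217]
step 0: K = P̄·Hᵀ·S⁻¹ = [-48/119 -71/119; -92/119 -61/119]
step 0: x' = x̄ + K·y = [-93/119, 47/119]
step 0: P' = (I − K·H)·P̄ = [380/119 428/119; 428/119 520/119]
step 1: x̄ = F·x = [-48/119, -233/119]
step 1: P̄ = F·P·Fᵀ + Q = [7747/119 -1340/119; -1340/119 566/119]
step 1: y = z − H·x̄ = [-608/119, 29/17]
step 1: S = H·P̄·Hᵀ + R = [44210/119 -8878/17; -8878/17 12649/17]
step 1: K = P̄·Hᵀ·S⁻¹ = [-1024/31429 -69437/220003; -10414/31429 -38364/220003]
step 1: x' = x̄ + K·y = [-24367/31429, -17679/31429]
step 1: P' = (I − K·H)·P̄ = [292084/220003 299252/220003; 299252/220003 372150/220003]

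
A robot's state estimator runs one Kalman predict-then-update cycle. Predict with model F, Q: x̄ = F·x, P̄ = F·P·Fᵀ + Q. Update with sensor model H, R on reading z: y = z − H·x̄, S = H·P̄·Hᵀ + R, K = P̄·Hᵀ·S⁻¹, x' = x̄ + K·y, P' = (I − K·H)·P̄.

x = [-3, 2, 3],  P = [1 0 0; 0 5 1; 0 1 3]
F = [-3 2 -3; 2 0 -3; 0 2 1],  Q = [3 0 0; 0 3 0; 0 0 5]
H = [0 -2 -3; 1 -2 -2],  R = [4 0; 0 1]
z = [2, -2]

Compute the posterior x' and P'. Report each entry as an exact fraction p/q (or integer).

x̄ = F·x = [4, -15, 7]
P̄ = F·P·Fᵀ + Q = [47 15 7; 15 34 -15; 7 -15 32]
y = z − H·x̄ = [-7, -22]
S = H·P̄·Hᵀ + R = [248 127; 127 104]
K = P̄·Hᵀ·S⁻¹ = [-1895/3221 2407/3221; 529/9663 -2783/9663; -1145/3221 562/3221]
x' = x̄ + K·y = [-26805/3221, -87422/9663, 18198/3221]
P' = (I − K·H)·P̄ = [47521/3221 60091/3221 -37534/3221; 60091/3221 276700/9663 -61724/3221; -37534/3221 -61724/3221 42676/3221]

x' = [-26805/3221, -87422/9663, 18198/3221]
P' = [47521/3221 60091/3221 -37534/3221; 60091/3221 276700/9663 -61724/3221; -37534/3221 -61724/3221 42676/3221]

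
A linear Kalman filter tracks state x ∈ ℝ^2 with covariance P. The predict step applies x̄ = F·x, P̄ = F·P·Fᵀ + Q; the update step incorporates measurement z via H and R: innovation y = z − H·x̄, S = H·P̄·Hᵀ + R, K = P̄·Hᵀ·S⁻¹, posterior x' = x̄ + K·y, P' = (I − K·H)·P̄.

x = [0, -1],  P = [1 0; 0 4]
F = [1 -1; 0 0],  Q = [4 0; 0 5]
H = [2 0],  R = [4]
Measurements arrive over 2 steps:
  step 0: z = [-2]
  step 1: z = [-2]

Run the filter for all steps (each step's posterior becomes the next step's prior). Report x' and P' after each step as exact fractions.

step 0: x̄ = F·x = [1, 0]
step 0: P̄ = F·P·Fᵀ + Q = [9 0; 0 5]
step 0: y = z − H·x̄ = [-4]
step 0: S = H·P̄·Hᵀ + R = [40]
step 0: K = P̄·Hᵀ·S⁻¹ = [9/20; 0]
step 0: x' = x̄ + K·y = [-4/5, 0]
step 0: P' = (I − K·H)·P̄ = [9/10 0; 0 5]
step 1: x̄ = F·x = [-4/5, 0]
step 1: P̄ = F·P·Fᵀ + Q = [99/10 0; 0 5]
step 1: y = z − H·x̄ = [-2/5]
step 1: S = H·P̄·Hᵀ + R = [218/5]
step 1: K = P̄·Hᵀ·S⁻¹ = [99/218; 0]
step 1: x' = x̄ + K·y = [-107/109, 0]
step 1: P' = (I − K·H)·P̄ = [99/109 0; 0 5]

step 0: x' = [-4/5, 0], P' = [9/10 0; 0 5]
step 1: x' = [-107/109, 0], P' = [99/109 0; 0 5]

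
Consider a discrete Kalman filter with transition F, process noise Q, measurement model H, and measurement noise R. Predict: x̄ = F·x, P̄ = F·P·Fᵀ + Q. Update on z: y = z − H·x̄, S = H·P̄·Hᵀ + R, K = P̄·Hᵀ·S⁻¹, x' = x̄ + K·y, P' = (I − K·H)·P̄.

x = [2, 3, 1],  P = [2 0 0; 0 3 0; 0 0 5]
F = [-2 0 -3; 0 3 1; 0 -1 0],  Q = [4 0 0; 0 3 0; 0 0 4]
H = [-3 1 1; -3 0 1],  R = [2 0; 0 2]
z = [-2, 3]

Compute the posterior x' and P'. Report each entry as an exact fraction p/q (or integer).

x̄ = F·x = [-7, 10, -3]
P̄ = F·P·Fᵀ + Q = [57 -15 0; -15 35 -9; 0 -9 7]
y = z − H·x̄ = [-30, -15]
S = H·P̄·Hᵀ + R = [629 556; 556 522]
K = P̄·Hᵀ·S⁻¹ = [-1008/9601 -4143/19202; 8523/9601 -8416/9601; -2468/9601 5515/19202]
x' = x̄ + K·y = [-11789/19202, -33440/9601, 7749/19202]
P' = (I − K·H)·P̄ = [11085/19202 2127/9601 24969/19202; 2127/9601 33878/9601 -10451/9601; 24969/19202 -10451/9601 85937/19202]

x' = [-11789/19202, -33440/9601, 7749/19202]
P' = [11085/19202 2127/9601 24969/19202; 2127/9601 33878/9601 -10451/9601; 24969/19202 -10451/9601 85937/19202]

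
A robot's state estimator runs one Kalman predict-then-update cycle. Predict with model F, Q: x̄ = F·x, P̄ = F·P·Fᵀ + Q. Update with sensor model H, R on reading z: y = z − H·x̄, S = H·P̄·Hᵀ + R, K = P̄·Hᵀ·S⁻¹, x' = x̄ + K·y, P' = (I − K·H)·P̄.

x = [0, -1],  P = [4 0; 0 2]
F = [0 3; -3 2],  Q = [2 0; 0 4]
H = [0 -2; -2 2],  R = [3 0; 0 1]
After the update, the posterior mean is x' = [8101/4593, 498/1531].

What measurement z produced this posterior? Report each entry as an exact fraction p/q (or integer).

z = [-1, -3]

x̄ = F·x = [-3, -2]
P̄ = F·P·Fᵀ + Q = [20 12; 12 48]
S = H·P̄·Hᵀ + R = [195 -144; -144 177]
K = P̄·Hᵀ·S⁻¹ = [-728/1531 -2192/4593; -736/1531 24/1531]
x' − x̄ = [21880/4593, 3560/1531] = K·y
y = (KᵀK)⁻¹·Kᵀ·(x' − x̄) = [-5, -5]
z = y + H·x̄ = [-5, -5] + [4, 2] = [-1, -3]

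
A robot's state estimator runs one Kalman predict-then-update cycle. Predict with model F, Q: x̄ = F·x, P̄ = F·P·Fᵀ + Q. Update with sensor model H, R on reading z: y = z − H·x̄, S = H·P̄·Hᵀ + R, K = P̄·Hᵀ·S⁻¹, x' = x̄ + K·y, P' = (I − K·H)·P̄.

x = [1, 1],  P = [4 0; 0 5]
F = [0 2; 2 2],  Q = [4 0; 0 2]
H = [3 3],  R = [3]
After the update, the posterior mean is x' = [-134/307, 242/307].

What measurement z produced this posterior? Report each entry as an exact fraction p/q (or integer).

x̄ = F·x = [2, 4]
P̄ = F·P·Fᵀ + Q = [24 20; 20 38]
S = H·P̄·Hᵀ + R = [921]
K = P̄·Hᵀ·S⁻¹ = [44/307; 58/307]
x' − x̄ = [-748/307, -986/307] = K·y
y = (KᵀK)⁻¹·Kᵀ·(x' − x̄) = [-17]
z = y + H·x̄ = [-17] + [18] = [1]

z = [1]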